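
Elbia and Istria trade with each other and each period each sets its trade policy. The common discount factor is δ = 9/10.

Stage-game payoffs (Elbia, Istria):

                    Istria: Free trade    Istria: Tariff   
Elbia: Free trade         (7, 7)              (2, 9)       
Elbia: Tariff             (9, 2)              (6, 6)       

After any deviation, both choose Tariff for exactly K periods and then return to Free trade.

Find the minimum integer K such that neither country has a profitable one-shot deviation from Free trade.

3

Need Σ_{k=1}^{K} δ^k ≥ (9−7)/(7−6) = 2.0000 at δ = 9/10.
At K = 2 the sum is 1.7100 < 2.0000; at K = 3 it is 2.4390 ≥ 2.0000.
So the minimum punishment length is K = 3.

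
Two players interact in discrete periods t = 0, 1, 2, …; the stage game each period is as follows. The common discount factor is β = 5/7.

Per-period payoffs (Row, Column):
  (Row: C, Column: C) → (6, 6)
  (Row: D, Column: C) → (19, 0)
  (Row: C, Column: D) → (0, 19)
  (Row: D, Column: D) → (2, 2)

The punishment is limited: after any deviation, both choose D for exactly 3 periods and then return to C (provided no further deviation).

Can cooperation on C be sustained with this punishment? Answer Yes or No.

No

IC: β+…+β^3 ≥ (19−6)/(6−2) = 13/4.
At β = 5/7: partial sum = 1.5889 < 3.2500. Cooperation not sustainable.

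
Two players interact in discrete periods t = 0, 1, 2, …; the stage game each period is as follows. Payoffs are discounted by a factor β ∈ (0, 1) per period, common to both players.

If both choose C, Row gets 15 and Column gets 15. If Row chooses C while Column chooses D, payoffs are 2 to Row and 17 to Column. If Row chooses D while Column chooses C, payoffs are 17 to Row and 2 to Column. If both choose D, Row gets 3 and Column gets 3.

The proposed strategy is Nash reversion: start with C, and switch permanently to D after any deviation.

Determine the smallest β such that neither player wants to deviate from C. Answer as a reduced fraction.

Cooperation forever yields 15 each period: 15/(1−β).
Deviating yields 17 once, then 3 forever: 17 + 3β/(1−β).
No profitable deviation requires 15/(1−β) ≥ 17 + 3β/(1−β).
Multiplying by (1−β): 15 ≥ 17(1−β) + 3β = 17 − 14β.
So 14β ≥ 2, i.e. β ≥ 2/14 = 1/7.

1/7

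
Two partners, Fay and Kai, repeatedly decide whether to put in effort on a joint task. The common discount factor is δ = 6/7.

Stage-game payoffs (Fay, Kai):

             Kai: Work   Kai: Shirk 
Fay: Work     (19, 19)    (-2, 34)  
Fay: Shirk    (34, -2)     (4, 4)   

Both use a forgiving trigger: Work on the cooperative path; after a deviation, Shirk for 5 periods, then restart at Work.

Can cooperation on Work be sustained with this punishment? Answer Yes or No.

Comparing payoff streams over the 6 periods until play realigns: cooperate → 19(1+δ+…+δ^5); deviate → 34 + 4(δ+…+δ^5).
Cooperation is sustained iff (19−4)(δ+…+δ^5) ≥ 34−19.
δ+…+δ^5 = 6/7·(1−(6/7)^5)/(1−6/7) = 3.2240, and (34−19)/(19−4) = 1.0000.
3.2240 ≥ 1.0000, so cooperation is sustainable.

Yes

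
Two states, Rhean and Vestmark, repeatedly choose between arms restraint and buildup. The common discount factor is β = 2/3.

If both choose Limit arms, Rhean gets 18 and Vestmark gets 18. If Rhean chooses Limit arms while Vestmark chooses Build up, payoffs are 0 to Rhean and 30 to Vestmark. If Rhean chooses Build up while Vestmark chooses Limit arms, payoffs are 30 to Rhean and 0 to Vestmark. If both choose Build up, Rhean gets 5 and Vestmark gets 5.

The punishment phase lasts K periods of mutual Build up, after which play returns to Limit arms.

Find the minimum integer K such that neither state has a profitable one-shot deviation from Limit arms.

IC: β(1−β^K)/(1−β) ≥ (30−18)/(18−5) = 12/13.
With β = 2/3: need 1 − β^K ≥ 12/13·(1−2/3)/(2/3), i.e. β^K ≤ 0.5385.
Since (2/3)^1 = 0.6667 and (2/3)^2 = 0.4444, the smallest such K is 2.

2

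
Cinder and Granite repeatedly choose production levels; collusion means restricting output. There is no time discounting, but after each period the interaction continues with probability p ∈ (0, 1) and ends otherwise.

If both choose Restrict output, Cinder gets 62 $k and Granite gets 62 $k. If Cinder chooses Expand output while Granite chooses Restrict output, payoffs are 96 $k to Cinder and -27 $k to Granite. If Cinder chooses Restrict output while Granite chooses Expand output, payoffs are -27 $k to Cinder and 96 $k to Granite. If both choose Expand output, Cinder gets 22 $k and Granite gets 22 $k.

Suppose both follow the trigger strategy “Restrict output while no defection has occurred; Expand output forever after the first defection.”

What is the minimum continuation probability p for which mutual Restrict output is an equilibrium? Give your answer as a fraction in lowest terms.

17/37

Expected cooperation value is 62 + p·62 + p²·62 + … = 62/(1−p); deviation gives 96 + p·22/(1−p).
62 ≥ 96(1−p) + 22p ⇒ 74p ≥ 34 ⇒ p ≥ 34/74 = 17/37.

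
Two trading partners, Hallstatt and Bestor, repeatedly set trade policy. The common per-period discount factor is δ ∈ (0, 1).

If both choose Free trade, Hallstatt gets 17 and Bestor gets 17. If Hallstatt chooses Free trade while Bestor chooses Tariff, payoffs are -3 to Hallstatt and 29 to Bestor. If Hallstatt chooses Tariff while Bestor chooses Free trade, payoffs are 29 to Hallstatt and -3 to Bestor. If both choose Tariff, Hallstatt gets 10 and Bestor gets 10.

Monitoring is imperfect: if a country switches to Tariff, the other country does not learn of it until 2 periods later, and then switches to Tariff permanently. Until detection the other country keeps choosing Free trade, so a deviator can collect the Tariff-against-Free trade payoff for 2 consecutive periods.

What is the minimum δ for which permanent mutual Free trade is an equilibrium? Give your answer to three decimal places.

A deviator earns 29 for 2 periods, then 10 forever; cooperating earns 17 forever. Multiplying the IC by (1−δ):
17 ≥ 29(1−δ^2) + 10δ^2, so 19·δ^2 ≥ 12 and δ^2 ≥ 12/19.
δ ≥ (12/19)^(1/2) ≈ 0.795.

0.795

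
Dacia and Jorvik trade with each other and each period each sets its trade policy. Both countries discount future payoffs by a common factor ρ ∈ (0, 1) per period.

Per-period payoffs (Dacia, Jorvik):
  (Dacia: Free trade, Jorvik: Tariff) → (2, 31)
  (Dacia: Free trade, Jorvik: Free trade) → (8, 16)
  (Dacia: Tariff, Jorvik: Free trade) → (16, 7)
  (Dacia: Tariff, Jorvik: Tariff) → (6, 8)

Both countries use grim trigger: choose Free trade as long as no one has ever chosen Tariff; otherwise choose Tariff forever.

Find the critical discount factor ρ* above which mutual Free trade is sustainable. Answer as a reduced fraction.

Dacia: cooperation gives 8 each period; deviation gives 16 once then 6 forever.
  8/(1−ρ) ≥ 16 + 6ρ/(1−ρ) ⇒ ρ ≥ 8/10 = 4/5.
Jorvik: cooperation gives 16 each period; deviation gives 31 once then 8 forever.
  ρ ≥ 15/23.
Both must hold, so the binding constraint is Dacia's: ρ ≥ 4/5.

4/5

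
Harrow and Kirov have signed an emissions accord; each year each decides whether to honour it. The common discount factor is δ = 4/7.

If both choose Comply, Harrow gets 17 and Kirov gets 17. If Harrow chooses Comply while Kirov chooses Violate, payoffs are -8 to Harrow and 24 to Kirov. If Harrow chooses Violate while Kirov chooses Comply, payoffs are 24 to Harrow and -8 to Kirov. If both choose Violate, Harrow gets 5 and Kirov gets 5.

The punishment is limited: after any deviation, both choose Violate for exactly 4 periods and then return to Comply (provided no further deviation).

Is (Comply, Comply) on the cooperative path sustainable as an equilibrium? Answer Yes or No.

A one-shot deviation gives 24 now, then 5 for 4 periods, then back to 17.
Gain from deviating: (24−17) today; loss: (17−5) in each of the next 4 periods.
No-deviation condition: (17−5)(δ+…+δ^4) ≥ 24−17, i.e. δ+…+δ^4 ≥ 7/12.
At δ = 4/7: δ+…+δ^4 = 1.1912 ≥ 0.5833.
So cooperation is sustainable.

Yes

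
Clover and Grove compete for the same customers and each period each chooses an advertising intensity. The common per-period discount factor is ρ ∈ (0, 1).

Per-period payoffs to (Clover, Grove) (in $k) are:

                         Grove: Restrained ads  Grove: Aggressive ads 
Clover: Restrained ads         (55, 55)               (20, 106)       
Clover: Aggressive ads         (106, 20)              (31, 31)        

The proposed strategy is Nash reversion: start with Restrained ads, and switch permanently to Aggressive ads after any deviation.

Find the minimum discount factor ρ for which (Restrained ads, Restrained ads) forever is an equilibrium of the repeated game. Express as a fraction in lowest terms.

One-period gain from deviating is 106 − 55 = 51. The loss is 55 − 31 = 24 in every subsequent period, with present value 24·ρ/(1−ρ).
Deviation is unprofitable when 24·ρ/(1−ρ) ≥ 51, i.e. ρ/(1−ρ) ≥ 17/8.
Equivalently ρ ≥ 51/(51+24) = 17/25.

17/25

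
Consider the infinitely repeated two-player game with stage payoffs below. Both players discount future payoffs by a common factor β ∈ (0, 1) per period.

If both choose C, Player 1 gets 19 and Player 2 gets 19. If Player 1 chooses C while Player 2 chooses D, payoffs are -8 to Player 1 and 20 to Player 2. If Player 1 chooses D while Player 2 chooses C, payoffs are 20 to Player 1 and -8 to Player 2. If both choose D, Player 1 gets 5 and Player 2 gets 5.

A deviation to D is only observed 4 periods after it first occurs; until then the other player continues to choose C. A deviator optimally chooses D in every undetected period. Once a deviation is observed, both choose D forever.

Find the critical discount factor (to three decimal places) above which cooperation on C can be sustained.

A deviator earns 20 for 4 periods, then 5 forever; cooperating earns 19 forever. Multiplying the IC by (1−β):
19 ≥ 20(1−β^4) + 5β^4, so 15·β^4 ≥ 1 and β^4 ≥ 1/15.
β ≥ (1/15)^(1/4) ≈ 0.508.

0.508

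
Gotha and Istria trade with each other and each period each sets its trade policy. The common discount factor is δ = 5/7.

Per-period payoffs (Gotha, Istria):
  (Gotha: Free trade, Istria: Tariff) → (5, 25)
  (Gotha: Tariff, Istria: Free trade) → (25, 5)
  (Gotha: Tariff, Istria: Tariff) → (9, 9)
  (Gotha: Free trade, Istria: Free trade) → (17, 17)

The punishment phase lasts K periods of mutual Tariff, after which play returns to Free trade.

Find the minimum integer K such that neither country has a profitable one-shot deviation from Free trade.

2

No profitable deviation requires (17−9)(δ+…+δ^K) ≥ 25−17, i.e. δ+…+δ^K ≥ 1 ≈ 1.0000.
With δ = 5/7, the partial sums are K=1: 0.7143, K=2: 1.2245.
K = 2 is the first length at which the sum reaches 1.0000.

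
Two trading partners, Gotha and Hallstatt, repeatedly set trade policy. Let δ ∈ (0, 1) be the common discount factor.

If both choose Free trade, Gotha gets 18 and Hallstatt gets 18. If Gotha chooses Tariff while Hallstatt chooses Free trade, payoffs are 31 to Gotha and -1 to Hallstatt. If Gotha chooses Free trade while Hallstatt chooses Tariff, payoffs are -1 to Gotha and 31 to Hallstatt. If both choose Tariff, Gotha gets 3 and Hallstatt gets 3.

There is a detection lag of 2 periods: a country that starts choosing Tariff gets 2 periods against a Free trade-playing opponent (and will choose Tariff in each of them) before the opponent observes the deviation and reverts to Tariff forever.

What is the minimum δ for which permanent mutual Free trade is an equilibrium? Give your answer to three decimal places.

A deviator earns 31 for 2 periods, then 3 forever; cooperating earns 18 forever. Multiplying the IC by (1−δ):
18 ≥ 31(1−δ^2) + 3δ^2, so 28·δ^2 ≥ 13 and δ^2 ≥ 13/28.
δ ≥ (13/28)^(1/2) ≈ 0.681.

0.681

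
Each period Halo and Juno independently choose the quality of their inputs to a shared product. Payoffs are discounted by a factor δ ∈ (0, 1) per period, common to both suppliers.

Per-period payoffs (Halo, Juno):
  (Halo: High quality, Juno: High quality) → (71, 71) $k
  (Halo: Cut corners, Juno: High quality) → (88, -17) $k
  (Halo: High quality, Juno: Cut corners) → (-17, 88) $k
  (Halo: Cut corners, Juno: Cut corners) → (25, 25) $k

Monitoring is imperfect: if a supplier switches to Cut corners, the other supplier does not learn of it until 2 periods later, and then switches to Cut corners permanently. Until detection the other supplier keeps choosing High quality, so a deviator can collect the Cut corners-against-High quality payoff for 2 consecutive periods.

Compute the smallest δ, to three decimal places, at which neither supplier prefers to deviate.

The best deviation is to choose Cut corners for all 2 undetected periods, earning 88 each, then 25 forever once detected.
Deviation value: 88(1−δ^2)/(1−δ) + 25δ^2/(1−δ); cooperation value: 71/(1−δ).
IC: 71 ≥ 88(1−δ^2) + 25δ^2 = 88 − 63δ^2.
So δ^2 ≥ 17/63, giving δ ≥ (17/63)^(1/2) ≈ 0.519.

0.519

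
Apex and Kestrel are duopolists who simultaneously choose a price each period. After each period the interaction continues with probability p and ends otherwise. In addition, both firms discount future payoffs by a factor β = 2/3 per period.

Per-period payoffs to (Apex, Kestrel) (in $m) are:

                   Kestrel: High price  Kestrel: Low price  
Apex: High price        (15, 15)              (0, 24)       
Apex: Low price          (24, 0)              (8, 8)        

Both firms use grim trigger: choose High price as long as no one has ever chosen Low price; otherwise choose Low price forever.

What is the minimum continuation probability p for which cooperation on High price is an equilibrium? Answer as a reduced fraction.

With continuation probability p and discount β, the effective per-period discount factor is βp.
Grim-trigger IC: βp ≥ (24−15)/(24−8) = 9/16.
So p ≥ (9/16)/(2/3) = 27/32.

27/32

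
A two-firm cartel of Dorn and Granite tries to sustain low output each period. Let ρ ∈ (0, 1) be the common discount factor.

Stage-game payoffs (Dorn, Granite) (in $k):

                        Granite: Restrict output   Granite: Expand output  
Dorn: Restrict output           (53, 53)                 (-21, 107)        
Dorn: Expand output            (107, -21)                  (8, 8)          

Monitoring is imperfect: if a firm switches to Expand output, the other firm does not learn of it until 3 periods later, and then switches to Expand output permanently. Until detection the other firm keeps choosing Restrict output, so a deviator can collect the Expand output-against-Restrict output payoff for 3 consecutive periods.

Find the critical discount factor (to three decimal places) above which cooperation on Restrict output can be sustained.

0.817

A deviator earns 107 for 3 periods, then 8 forever; cooperating earns 53 forever. Multiplying the IC by (1−ρ):
53 ≥ 107(1−ρ^3) + 8ρ^3, so 99·ρ^3 ≥ 54 and ρ^3 ≥ 6/11.
ρ ≥ (6/11)^(1/3) ≈ 0.817.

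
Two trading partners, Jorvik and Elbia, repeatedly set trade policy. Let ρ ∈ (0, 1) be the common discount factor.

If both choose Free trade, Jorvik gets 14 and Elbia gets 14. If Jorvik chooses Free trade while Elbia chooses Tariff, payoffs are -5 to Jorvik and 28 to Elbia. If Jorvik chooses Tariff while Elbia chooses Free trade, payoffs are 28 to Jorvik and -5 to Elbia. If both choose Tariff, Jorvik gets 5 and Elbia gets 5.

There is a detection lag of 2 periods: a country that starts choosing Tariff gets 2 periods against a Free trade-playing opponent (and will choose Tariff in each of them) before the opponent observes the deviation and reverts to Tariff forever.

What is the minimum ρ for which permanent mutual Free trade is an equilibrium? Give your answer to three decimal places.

0.780

A deviator earns 28 for 2 periods, then 5 forever; cooperating earns 14 forever. Multiplying the IC by (1−ρ):
14 ≥ 28(1−ρ^2) + 5ρ^2, so 23·ρ^2 ≥ 14 and ρ^2 ≥ 14/23.
ρ ≥ (14/23)^(1/2) ≈ 0.780.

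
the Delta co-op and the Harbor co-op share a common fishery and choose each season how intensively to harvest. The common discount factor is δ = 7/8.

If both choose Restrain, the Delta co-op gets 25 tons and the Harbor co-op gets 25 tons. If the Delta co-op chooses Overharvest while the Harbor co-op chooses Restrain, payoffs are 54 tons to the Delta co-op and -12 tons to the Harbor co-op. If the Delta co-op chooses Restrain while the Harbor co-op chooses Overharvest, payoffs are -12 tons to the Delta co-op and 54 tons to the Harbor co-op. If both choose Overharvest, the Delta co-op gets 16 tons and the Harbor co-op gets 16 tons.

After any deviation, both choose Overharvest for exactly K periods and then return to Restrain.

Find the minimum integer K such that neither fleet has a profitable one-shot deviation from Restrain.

Need Σ_{k=1}^{K} δ^k ≥ (54−25)/(25−16) = 3.2222 at δ = 7/8.
At K = 4 the sum is 2.8967 < 3.2222; at K = 5 it is 3.4096 ≥ 3.2222.
So the minimum punishment length is K = 5.

5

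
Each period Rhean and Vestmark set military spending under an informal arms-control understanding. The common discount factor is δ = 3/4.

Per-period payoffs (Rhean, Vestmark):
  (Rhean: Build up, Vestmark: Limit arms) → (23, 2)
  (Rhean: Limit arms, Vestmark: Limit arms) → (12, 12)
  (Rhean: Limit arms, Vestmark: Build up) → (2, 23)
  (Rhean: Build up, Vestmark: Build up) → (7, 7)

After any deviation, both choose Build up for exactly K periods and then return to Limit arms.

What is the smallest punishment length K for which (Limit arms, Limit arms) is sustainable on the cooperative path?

IC: δ(1−δ^K)/(1−δ) ≥ (23−12)/(12−7) = 11/5.
With δ = 3/4: need 1 − δ^K ≥ 11/5·(1−3/4)/(3/4), i.e. δ^K ≤ 0.2667.
Since (3/4)^4 = 0.3164 and (3/4)^5 = 0.2373, the smallest such K is 5.

5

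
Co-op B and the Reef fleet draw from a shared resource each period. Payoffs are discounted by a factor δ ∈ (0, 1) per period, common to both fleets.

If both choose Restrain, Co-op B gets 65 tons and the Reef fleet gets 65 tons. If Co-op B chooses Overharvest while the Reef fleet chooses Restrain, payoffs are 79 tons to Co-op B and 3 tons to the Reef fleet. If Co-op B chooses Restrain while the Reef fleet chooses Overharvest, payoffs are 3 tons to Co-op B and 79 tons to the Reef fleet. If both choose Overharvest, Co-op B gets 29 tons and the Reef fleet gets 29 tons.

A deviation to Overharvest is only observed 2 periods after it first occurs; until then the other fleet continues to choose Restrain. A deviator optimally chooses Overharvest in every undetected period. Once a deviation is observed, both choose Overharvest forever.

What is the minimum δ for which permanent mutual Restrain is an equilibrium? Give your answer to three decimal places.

0.529

A deviator earns 79 for 2 periods, then 29 forever; cooperating earns 65 forever. Multiplying the IC by (1−δ):
65 ≥ 79(1−δ^2) + 29δ^2, so 50·δ^2 ≥ 14 and δ^2 ≥ 7/25.
δ ≥ (7/25)^(1/2) ≈ 0.529.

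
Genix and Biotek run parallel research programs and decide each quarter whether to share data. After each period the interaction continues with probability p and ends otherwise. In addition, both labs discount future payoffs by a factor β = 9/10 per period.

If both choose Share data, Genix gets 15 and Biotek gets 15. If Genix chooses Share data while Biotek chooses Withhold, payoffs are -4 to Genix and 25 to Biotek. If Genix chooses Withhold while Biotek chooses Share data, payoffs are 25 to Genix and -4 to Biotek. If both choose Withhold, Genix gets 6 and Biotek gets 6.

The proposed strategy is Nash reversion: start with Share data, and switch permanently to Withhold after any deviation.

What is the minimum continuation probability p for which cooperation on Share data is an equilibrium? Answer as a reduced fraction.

With continuation probability p and discount β, the effective per-period discount factor is βp.
Grim-trigger IC: βp ≥ (25−15)/(25−6) = 10/19.
So p ≥ (10/19)/(9/10) = 100/171.

100/171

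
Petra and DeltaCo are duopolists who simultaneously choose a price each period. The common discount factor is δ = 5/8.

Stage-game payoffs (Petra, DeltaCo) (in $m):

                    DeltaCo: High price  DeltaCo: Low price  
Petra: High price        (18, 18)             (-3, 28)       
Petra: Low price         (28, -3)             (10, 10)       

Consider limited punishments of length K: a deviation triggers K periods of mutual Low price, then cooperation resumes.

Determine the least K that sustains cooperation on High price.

3

Need Σ_{k=1}^{K} δ^k ≥ (28−18)/(18−10) = 1.2500 at δ = 5/8.
At K = 2 the sum is 1.0156 < 1.2500; at K = 3 it is 1.2598 ≥ 1.2500.
So the minimum punishment length is K = 3.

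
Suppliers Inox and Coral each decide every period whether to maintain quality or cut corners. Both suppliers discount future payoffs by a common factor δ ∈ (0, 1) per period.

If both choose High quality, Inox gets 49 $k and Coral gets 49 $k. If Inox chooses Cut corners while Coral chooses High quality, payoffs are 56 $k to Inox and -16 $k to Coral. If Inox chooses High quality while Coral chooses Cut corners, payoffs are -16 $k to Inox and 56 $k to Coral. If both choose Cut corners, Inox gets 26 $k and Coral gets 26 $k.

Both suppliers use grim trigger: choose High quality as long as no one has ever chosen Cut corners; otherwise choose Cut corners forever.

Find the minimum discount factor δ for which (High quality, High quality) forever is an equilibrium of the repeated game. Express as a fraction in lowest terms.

Cooperation forever yields 49 each period: 49/(1−δ).
Deviating yields 56 once, then 26 forever: 56 + 26δ/(1−δ).
No profitable deviation requires 49/(1−δ) ≥ 56 + 26δ/(1−δ).
Multiplying by (1−δ): 49 ≥ 56(1−δ) + 26δ = 56 − 30δ.
So 30δ ≥ 7, i.e. δ ≥ 7/30.

7/30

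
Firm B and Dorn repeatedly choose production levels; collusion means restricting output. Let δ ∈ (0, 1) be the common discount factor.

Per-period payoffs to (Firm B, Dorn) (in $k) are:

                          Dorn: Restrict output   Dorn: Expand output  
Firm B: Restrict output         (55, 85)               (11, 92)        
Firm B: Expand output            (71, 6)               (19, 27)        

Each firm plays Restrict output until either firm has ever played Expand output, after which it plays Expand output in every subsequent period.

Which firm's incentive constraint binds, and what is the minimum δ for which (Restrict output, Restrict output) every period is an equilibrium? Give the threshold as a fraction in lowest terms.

Firm B; δ ≥ 4/13

Firm B: cooperation gives 55 each period; deviation gives 71 once then 19 forever.
  55/(1−δ) ≥ 71 + 19δ/(1−δ) ⇒ δ ≥ 16/52 = 4/13.
Dorn: cooperation gives 85 each period; deviation gives 92 once then 27 forever.
  δ ≥ 7/65.
Both must hold, so the binding constraint is Firm B's: δ ≥ 4/13.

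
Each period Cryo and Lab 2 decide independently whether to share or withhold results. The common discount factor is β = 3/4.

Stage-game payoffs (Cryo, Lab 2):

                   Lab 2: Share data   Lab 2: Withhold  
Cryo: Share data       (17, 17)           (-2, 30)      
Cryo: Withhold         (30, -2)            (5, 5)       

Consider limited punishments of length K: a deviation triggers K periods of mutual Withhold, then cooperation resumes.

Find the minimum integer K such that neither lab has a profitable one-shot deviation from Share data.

No profitable deviation requires (17−5)(β+…+β^K) ≥ 30−17, i.e. β+…+β^K ≥ 13/12 ≈ 1.0833.
With β = 3/4, the partial sums are K=1: 0.7500, K=2: 1.3125.
K = 2 is the first length at which the sum reaches 1.0833.

2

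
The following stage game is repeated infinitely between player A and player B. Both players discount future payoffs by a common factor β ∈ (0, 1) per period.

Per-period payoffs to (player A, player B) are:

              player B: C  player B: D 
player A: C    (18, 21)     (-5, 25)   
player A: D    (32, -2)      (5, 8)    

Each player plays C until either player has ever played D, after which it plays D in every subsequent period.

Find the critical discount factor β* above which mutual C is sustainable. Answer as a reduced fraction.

14/27

player A's threshold: (32−18)/(32−5) = 14/27.
player B's threshold: (25−21)/(25−8) = 4/17.
14/27 > 4/17, so player A binds and β* = 14/27.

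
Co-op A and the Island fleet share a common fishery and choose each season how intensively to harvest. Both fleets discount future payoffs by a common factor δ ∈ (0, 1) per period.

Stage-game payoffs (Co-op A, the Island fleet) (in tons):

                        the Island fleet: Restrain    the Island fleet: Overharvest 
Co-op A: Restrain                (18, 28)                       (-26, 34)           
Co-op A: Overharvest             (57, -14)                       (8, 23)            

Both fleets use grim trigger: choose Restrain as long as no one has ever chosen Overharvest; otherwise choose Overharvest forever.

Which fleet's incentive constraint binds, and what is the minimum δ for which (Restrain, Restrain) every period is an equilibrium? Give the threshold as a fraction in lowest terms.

Co-op A; δ ≥ 39/49

Co-op A's threshold: (57−18)/(57−8) = 39/49.
the Island fleet's threshold: (34−28)/(34−23) = 6/11.
39/49 > 6/11, so Co-op A binds and δ* = 39/49.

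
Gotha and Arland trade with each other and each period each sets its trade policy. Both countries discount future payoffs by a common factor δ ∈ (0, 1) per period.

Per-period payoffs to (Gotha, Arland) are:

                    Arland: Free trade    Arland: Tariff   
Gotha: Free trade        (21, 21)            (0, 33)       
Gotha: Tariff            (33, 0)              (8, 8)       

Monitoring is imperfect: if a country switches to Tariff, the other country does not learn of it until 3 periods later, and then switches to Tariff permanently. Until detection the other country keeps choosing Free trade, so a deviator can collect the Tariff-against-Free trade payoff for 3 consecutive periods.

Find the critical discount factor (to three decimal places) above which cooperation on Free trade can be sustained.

0.783

A deviator earns 33 for 3 periods, then 8 forever; cooperating earns 21 forever. Multiplying the IC by (1−δ):
21 ≥ 33(1−δ^3) + 8δ^3, so 25·δ^3 ≥ 12 and δ^3 ≥ 12/25.
δ ≥ (12/25)^(1/3) ≈ 0.783.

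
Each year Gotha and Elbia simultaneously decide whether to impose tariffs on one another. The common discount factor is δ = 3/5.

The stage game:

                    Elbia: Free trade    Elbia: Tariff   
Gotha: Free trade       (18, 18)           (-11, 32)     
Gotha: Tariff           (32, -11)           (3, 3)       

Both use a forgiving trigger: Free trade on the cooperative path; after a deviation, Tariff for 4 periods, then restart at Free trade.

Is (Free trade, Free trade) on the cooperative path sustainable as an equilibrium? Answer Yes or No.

Yes

A one-shot deviation gives 32 now, then 3 for 4 periods, then back to 18.
Gain from deviating: (32−18) today; loss: (18−3) in each of the next 4 periods.
No-deviation condition: (18−3)(δ+…+δ^4) ≥ 32−18, i.e. δ+…+δ^4 ≥ 14/15.
At δ = 3/5: δ+…+δ^4 = 1.3056 ≥ 0.9333.
So cooperation is sustainable.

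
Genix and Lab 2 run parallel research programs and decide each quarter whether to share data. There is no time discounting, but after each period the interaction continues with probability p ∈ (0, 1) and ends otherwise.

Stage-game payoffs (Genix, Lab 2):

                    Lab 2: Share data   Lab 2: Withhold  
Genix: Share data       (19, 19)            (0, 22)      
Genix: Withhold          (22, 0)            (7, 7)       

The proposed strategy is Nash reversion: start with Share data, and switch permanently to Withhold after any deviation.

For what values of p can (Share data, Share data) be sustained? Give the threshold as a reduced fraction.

With no time discounting, the continuation probability p plays the role of the discount factor.
Grim-trigger IC: 19/(1−p) ≥ 22 + 7p/(1−p) ⇒ p ≥ (22−19)/(22−7) = 1/5.

1/5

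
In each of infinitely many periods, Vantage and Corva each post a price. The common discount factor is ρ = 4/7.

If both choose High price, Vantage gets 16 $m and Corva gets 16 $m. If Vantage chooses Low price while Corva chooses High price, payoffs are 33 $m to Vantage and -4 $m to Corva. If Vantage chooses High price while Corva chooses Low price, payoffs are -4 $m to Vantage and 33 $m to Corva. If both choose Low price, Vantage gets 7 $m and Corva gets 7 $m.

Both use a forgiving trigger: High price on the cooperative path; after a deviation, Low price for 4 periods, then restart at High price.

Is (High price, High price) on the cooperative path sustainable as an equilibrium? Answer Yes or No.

A one-shot deviation gives 33 now, then 7 for 4 periods, then back to 16.
Gain from deviating: (33−16) today; loss: (16−7) in each of the next 4 periods.
No-deviation condition: (16−7)(ρ+…+ρ^4) ≥ 33−16, i.e. ρ+…+ρ^4 ≥ 17/9.
At ρ = 4/7: ρ+…+ρ^4 = 1.1912 < 1.8889.
So cooperation is not sustainable.

No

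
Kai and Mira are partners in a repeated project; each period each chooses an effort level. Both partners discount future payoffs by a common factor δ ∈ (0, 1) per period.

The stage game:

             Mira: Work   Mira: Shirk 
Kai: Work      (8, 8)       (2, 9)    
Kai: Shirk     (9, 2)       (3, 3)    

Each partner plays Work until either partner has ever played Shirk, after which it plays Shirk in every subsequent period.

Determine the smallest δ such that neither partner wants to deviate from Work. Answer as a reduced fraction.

One-period gain from deviating is 9 − 8 = 1. The loss is 8 − 3 = 5 in every subsequent period, with present value 5·δ/(1−δ).
Deviation is unprofitable when 5·δ/(1−δ) ≥ 1, i.e. δ/(1−δ) ≥ 1/5.
Equivalently δ ≥ 1/(1+5) = 1/6.

1/6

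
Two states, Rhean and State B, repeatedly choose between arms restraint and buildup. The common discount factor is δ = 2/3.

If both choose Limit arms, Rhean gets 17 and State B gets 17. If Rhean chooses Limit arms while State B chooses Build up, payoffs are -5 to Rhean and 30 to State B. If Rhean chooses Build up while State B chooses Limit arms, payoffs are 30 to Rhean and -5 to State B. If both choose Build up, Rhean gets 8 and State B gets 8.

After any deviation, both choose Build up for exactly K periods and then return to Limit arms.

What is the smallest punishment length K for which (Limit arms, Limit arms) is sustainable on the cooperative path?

No profitable deviation requires (17−8)(δ+…+δ^K) ≥ 30−17, i.e. δ+…+δ^K ≥ 13/9 ≈ 1.4444.
With δ = 2/3, the partial sums are K=1: 0.6667, K=2: 1.1111, K=3: 1.4074, K=4: 1.6049.
K = 4 is the first length at which the sum reaches 1.4444.

4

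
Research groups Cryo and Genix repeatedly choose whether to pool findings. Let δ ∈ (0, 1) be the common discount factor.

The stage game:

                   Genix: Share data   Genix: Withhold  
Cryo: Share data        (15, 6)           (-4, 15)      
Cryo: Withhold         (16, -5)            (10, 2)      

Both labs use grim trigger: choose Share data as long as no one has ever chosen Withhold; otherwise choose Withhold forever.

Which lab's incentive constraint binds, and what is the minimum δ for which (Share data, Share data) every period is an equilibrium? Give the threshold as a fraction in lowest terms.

Genix; δ ≥ 9/13

Cryo: cooperation gives 15 each period; deviation gives 16 once then 10 forever.
  15/(1−δ) ≥ 16 + 10δ/(1−δ) ⇒ δ ≥ 1/6.
Genix: cooperation gives 6 each period; deviation gives 15 once then 2 forever.
  δ ≥ 9/13.
Both must hold, so the binding constraint is Genix's: δ ≥ 9/13.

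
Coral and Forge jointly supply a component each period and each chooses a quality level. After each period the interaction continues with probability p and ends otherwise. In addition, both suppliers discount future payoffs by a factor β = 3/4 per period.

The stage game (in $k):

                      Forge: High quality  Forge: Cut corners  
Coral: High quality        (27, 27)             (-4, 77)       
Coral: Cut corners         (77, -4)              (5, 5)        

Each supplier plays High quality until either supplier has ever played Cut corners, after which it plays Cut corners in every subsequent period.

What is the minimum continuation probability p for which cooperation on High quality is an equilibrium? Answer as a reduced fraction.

Expected continuation weight on next period's payoff is β·p = 3/4·p, which plays the role of the discount factor.
Cooperation requires 3/4·p ≥ (77−27)/(77−5) = 25/36, hence p ≥ 25/27.

25/27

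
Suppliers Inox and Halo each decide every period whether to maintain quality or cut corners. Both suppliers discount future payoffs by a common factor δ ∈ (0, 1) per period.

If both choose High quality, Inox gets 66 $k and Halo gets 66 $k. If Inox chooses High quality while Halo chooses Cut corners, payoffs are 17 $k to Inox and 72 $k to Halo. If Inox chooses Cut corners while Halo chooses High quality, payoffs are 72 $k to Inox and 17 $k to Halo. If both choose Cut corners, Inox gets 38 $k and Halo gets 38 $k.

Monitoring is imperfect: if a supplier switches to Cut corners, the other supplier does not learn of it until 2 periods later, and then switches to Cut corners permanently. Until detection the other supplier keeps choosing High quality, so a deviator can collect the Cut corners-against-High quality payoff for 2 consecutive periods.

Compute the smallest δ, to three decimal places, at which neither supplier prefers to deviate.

0.420

A deviator earns 72 for 2 periods, then 38 forever; cooperating earns 66 forever. Multiplying the IC by (1−δ):
66 ≥ 72(1−δ^2) + 38δ^2, so 34·δ^2 ≥ 6 and δ^2 ≥ 3/17.
δ ≥ (3/17)^(1/2) ≈ 0.420.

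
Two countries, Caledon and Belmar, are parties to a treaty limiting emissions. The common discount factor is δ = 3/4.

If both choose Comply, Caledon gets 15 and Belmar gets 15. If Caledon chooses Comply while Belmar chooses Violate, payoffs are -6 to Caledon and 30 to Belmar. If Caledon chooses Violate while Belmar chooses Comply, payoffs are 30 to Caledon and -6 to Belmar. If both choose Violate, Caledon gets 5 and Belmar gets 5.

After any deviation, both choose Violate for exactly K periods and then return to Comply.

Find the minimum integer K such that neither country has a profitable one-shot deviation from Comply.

3

No profitable deviation requires (15−5)(δ+…+δ^K) ≥ 30−15, i.e. δ+…+δ^K ≥ 3/2 ≈ 1.5000.
With δ = 3/4, the partial sums are K=1: 0.7500, K=2: 1.3125, K=3: 1.7344.
K = 3 is the first length at which the sum reaches 1.5000.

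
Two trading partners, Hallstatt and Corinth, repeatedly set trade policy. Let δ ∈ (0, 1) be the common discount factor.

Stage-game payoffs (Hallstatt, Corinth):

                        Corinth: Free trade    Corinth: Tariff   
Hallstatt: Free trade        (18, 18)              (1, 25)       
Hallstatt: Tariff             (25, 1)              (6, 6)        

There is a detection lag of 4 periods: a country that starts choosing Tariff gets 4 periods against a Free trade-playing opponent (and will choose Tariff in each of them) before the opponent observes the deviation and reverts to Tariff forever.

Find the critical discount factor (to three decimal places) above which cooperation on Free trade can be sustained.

0.779

The best deviation is to choose Tariff for all 4 undetected periods, earning 25 each, then 6 forever once detected.
Deviation value: 25(1−δ^4)/(1−δ) + 6δ^4/(1−δ); cooperation value: 18/(1−δ).
IC: 18 ≥ 25(1−δ^4) + 6δ^4 = 25 − 19δ^4.
So δ^4 ≥ 7/19, giving δ ≥ (7/19)^(1/4) ≈ 0.779.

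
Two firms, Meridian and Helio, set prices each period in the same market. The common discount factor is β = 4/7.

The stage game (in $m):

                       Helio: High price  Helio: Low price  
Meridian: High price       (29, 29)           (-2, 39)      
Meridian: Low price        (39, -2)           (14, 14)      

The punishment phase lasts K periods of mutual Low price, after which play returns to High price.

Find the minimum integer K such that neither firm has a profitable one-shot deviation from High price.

2

Need Σ_{k=1}^{K} β^k ≥ (39−29)/(29−14) = 0.6667 at β = 4/7.
At K = 1 the sum is 0.5714 < 0.6667; at K = 2 it is 0.8980 ≥ 0.6667.
So the minimum punishment length is K = 2.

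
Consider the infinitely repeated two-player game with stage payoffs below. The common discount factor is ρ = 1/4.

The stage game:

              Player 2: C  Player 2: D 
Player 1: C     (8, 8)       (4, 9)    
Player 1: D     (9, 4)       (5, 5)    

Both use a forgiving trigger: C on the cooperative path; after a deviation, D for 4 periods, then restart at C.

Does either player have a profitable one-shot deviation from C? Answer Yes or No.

A one-shot deviation gives 9 now, then 5 for 4 periods, then back to 8.
Gain from deviating: (9−8) today; loss: (8−5) in each of the next 4 periods.
No-deviation condition: (8−5)(ρ+…+ρ^4) ≥ 9−8, i.e. ρ+…+ρ^4 ≥ 1/3.
At ρ = 1/4: ρ+…+ρ^4 = 0.3320 < 0.3333.
So cooperation is not sustainable.

Yes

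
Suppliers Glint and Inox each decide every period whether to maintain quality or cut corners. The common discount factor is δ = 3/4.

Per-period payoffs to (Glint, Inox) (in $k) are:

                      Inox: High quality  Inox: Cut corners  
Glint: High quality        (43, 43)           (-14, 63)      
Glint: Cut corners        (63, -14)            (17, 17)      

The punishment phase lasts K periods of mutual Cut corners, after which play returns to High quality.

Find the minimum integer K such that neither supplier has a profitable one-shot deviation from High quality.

Need Σ_{k=1}^{K} δ^k ≥ (63−43)/(43−17) = 0.7692 at δ = 3/4.
At K = 1 the sum is 0.7500 < 0.7692; at K = 2 it is 1.3125 ≥ 0.7692.
So the minimum punishment length is K = 2.

2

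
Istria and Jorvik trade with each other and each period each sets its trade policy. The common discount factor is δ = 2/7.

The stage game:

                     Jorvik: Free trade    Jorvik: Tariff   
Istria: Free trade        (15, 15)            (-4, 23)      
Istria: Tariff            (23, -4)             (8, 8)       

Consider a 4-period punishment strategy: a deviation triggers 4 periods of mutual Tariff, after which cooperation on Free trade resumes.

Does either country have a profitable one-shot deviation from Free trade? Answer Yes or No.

Yes

Comparing payoff streams over the 5 periods until play realigns: cooperate → 15(1+δ+…+δ^4); deviate → 23 + 8(δ+…+δ^4).
Cooperation is sustained iff (15−8)(δ+…+δ^4) ≥ 23−15.
δ+…+δ^4 = 2/7·(1−(2/7)^4)/(1−2/7) = 0.3973, and (23−15)/(15−8) = 1.1429.
0.3973 < 1.1429, so cooperation is not sustainable.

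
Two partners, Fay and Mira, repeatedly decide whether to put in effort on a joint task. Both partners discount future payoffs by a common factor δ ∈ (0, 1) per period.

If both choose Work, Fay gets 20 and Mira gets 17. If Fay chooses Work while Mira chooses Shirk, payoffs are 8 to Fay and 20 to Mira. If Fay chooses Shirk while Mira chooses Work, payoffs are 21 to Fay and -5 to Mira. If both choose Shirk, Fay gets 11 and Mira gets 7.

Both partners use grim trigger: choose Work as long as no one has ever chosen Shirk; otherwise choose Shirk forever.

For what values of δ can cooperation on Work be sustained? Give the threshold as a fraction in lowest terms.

For Fay: deviation gain 21−20 = 1, per-period punishment loss 20−11 = 9. IC gives δ ≥ 1/10.
For Mira: gain 3, loss 10 per period, so δ ≥ 3/13.
The tighter constraint is Mira's, so cooperation needs δ ≥ 3/13.

3/13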